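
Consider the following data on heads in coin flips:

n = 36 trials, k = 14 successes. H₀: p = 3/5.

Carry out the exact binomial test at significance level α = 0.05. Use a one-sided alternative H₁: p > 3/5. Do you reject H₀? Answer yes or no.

Exact binomial: n=36, k=14, p₀=3/5=0.6000
P(X≥14) from Σ C(n,i)·p₀^i·(1−p₀)^(n−i)
p-value (one-sided, H₁ greater) = 0.99677
At α=0.05: p ≥ α → fail to reject H₀

reject H₀: no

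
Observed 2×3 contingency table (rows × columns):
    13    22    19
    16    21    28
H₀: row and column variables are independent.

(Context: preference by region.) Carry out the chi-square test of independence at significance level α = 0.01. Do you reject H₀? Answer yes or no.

reject H₀: no

Row totals [54, 65], col totals [29, 43, 47], n=119
χ² = (13−13.16)²/13.16 + (22−19.51)²/19.51 + (19−21.33)²/21.33 + (16−15.84)²/15.84 + (21−23.49)²/23.49 + (28−25.67)²/25.67 = 1.0492
df = 2
p-value (upper-tail) = 0.59180
At α=0.01: p ≥ α → fail to reject H₀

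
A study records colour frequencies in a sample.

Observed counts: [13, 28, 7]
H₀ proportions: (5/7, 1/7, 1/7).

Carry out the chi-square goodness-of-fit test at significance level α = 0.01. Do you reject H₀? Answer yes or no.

reject H₀: yes

n = 48; E_i = n·p_i = [34.29, 6.86, 6.86]
χ² = (13−34.29)²/34.29 + (28−6.86)²/6.86 + (7−6.86)²/6.86 = 78.4083
df = 2
p-value (upper-tail) = 0.00000
At α=0.01: p < α → reject H₀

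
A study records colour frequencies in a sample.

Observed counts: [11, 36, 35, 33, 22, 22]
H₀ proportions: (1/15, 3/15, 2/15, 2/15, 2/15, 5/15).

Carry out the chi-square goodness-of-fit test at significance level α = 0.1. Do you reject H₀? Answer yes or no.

n = 159; E_i = n·p_i = [10.60, 31.80, 21.20, 21.20, 21.20, 53.00]
χ² = (11−10.60)²/10.60 + (36−31.80)²/31.80 + (35−21.20)²/21.20 + (33−21.20)²/21.20 + (22−21.20)²/21.20 + (22−53.00)²/53.00 = 34.2830
df = 5
p-value (upper-tail) = 0.00000
At α=0.1: p < α → reject H₀

reject H₀: yes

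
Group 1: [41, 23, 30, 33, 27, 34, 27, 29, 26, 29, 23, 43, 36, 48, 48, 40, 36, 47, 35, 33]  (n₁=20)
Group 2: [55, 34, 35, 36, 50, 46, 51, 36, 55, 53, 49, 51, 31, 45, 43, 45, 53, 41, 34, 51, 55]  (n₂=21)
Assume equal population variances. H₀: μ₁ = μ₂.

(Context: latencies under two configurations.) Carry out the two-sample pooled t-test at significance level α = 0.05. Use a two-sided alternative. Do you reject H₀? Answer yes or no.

reject H₀: yes

x̄₁=34.400, s₁=7.963, n₁=20
x̄₂=45.190, s₂=8.054, n₂=21
s_p² = [19·7.963² + 20·8.054²]/39 = 64.1548
SE = √(s_p²·(1/20+1/21)) = 2.5025
t = (34.400−45.190)/2.5025 = -4.3118
df = 39
p-value (two-sided) = 0.00011
At α=0.05: p < α → reject H₀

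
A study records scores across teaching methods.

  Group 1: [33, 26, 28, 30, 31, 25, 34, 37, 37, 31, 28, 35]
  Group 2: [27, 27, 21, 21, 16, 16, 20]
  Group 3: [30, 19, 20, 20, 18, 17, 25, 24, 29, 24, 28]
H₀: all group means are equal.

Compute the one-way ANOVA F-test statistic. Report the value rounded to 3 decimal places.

test statistic = 15.461

Group means [31.25, 21.14, 23.09], grand mean 25.900
SSB = Σnᵢ(x̄ᵢ−x̄)² = 588.684; SSW = ΣΣ(x−x̄ᵢ)² = 514.016
MSB = 588.684/2 = 294.3419; MSW = 514.016/27 = 19.0376
F = MSB/MSW = 15.4611
df = (2, 27)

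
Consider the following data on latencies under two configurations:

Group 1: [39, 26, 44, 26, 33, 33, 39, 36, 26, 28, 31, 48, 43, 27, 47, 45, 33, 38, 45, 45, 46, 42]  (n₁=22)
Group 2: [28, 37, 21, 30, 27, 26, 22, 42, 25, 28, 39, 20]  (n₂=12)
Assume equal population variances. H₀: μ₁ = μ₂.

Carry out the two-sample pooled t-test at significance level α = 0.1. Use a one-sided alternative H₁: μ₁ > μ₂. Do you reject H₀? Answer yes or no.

x̄₁=37.273, s₁=7.685, n₁=22
x̄₂=28.750, s₂=7.124, n₂=12
s_p² = [21·7.685² + 11·7.124²]/32 = 56.2067
SE = √(s_p²·(1/22+1/12)) = 2.6905
t = (37.273−28.750)/2.6905 = 3.1677
df = 32
p-value (one-sided, H₁ greater) = 0.00168
At α=0.1: p < α → reject H₀

reject H₀: yes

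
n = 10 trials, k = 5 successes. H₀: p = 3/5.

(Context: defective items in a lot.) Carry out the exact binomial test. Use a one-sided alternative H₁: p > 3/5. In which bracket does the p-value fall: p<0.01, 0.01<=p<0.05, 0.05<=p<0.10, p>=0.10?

p-value bracket: p>=0.10

Exact binomial: n=10, k=5, p₀=3/5=0.6000
P(X≥5) from Σ C(n,i)·p₀^i·(1−p₀)^(n−i)
p-value (one-sided, H₁ greater) = 0.83376
→ bracket: p>=0.10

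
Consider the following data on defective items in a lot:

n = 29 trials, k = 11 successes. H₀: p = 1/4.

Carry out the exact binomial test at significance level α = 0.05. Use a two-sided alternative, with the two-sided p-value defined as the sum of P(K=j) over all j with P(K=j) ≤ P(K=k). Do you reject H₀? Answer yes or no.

reject H₀: no

Exact binomial: n=29, k=11, p₀=1/4=0.2500
P(X=j) = C(n,j)·p₀^j·(1−p₀)^(n−j); p = Σ P(X=j) over j with P(X=j) ≤ P(X=11)
p-value (two-sided) = 0.13104
At α=0.05: p ≥ α → fail to reject H₀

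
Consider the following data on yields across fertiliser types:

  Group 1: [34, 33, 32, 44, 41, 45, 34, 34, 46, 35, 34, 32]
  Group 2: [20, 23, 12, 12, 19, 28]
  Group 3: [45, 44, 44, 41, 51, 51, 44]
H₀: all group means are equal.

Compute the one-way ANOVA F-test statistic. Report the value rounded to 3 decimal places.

test statistic = 43.807

Group means [37.00, 19.00, 45.71], grand mean 35.120
SSB = Σnᵢ(x̄ᵢ−x̄)² = 2387.211; SSW = ΣΣ(x−x̄ᵢ)² = 599.429
MSB = 2387.211/2 = 1193.6057; MSW = 599.429/22 = 27.2468
F = MSB/MSW = 43.8073
df = (2, 22)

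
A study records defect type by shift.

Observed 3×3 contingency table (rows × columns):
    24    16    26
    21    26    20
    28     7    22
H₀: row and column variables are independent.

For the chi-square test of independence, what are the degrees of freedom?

degrees of freedom = 4

df = (r−1)(c−1) = (3−1)·(3−1) = 4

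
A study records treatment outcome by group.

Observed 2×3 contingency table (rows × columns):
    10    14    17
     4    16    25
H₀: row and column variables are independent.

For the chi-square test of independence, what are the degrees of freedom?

df = (r−1)(c−1) = (2−1)·(3−1) = 2

degrees of freedom = 2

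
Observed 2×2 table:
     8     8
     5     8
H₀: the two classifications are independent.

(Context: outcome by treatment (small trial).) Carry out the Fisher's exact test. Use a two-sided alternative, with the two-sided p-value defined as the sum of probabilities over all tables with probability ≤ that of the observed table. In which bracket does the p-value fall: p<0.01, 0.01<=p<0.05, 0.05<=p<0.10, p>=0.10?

p-value bracket: p>=0.10

Margins: r₁=16, r₂=13, c₁=13, c₂=16, n=29
p_obs = C(16,8)·C(13,5)/C(29,13); sum pmf over tables with pmf ≤ p_obs
p-value (two-sided) = 0.71073
→ bracket: p>=0.10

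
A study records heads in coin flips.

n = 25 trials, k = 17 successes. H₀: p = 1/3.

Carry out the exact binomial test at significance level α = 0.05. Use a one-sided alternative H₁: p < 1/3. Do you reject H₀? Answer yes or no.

reject H₀: no

Exact binomial: n=25, k=17, p₀=1/3=0.3333
P(X≤17) from Σ C(n,i)·p₀^i·(1−p₀)^(n−i)
p-value (one-sided, H₁ less) = 0.99991
At α=0.05: p ≥ α → fail to reject H₀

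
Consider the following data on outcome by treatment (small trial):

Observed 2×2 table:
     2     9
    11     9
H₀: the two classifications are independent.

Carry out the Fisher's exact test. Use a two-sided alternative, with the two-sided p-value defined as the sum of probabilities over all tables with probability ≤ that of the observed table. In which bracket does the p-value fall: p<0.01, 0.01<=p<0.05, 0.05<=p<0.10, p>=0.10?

Margins: r₁=11, r₂=20, c₁=13, c₂=18, n=31
p_obs = C(11,2)·C(20,11)/C(31,13); sum pmf over tables with pmf ≤ p_obs
p-value (two-sided) = 0.06564
→ bracket: 0.05<=p<0.10

p-value bracket: 0.05<=p<0.10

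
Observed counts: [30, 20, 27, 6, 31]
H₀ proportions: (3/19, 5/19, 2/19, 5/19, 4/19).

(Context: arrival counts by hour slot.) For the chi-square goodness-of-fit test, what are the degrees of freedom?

degrees of freedom = 4

df = k − 1 = 5 − 1 = 4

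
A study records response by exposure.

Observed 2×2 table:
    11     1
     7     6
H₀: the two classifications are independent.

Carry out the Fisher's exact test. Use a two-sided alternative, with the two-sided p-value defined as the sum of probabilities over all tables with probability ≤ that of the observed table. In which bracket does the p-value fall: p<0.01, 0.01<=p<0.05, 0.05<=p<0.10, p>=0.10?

p-value bracket: 0.05<=p<0.10

Margins: r₁=12, r₂=13, c₁=18, c₂=7, n=25
p_obs = C(12,11)·C(13,7)/C(25,18); sum pmf over tables with pmf ≤ p_obs
p-value (two-sided) = 0.07304
→ bracket: 0.05<=p<0.10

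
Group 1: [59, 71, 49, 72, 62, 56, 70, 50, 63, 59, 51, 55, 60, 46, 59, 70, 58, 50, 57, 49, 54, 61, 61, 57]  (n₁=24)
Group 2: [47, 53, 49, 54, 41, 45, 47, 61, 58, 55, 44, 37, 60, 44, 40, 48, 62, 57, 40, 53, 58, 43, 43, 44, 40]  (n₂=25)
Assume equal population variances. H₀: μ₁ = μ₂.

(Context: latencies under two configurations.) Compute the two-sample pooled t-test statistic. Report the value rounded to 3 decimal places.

test statistic = 4.403

x̄₁=58.292, s₁=7.316, n₁=24
x̄₂=48.920, s₂=7.571, n₂=25
s_p² = [23·7.316² + 24·7.571²]/47 = 55.4638
SE = √(s_p²·(1/24+1/25)) = 2.1283
t = (58.292−48.920)/2.1283 = 4.4034
df = 47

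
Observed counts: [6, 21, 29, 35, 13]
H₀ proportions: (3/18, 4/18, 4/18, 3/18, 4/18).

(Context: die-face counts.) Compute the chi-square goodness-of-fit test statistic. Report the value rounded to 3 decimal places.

n = 104; E_i = n·p_i = [17.33, 23.11, 23.11, 17.33, 23.11]
χ² = (6−17.33)²/17.33 + (21−23.11)²/23.11 + (29−23.11)²/23.11 + (35−17.33)²/17.33 + (13−23.11)²/23.11 = 31.5337
df = 4

test statistic = 31.534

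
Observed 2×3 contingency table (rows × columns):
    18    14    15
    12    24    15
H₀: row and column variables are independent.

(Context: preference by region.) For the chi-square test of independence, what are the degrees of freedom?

df = (r−1)(c−1) = (2−1)·(3−1) = 2

degrees of freedom = 2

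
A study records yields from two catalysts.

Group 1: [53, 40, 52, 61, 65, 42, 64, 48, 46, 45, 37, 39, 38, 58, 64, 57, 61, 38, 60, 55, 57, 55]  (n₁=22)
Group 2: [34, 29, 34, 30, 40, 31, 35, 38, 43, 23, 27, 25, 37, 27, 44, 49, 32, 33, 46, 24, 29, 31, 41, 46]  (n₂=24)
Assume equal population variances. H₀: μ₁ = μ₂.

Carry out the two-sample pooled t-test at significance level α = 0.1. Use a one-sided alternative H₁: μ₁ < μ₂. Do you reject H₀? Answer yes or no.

x̄₁=51.591, s₁=9.550, n₁=22
x̄₂=34.500, s₂=7.483, n₂=24
s_p² = [21·9.550² + 23·7.483²]/44 = 72.8027
SE = √(s_p²·(1/22+1/24)) = 2.5185
t = (51.591−34.500)/2.5185 = 6.7862
df = 44
p-value (one-sided, H₁ less) = 1.00000
At α=0.1: p ≥ α → fail to reject H₀

reject H₀: no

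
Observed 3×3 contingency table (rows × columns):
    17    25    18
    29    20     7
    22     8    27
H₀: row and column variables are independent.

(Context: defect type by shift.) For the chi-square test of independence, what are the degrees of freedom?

degrees of freedom = 4

df = (r−1)(c−1) = (3−1)·(3−1) = 4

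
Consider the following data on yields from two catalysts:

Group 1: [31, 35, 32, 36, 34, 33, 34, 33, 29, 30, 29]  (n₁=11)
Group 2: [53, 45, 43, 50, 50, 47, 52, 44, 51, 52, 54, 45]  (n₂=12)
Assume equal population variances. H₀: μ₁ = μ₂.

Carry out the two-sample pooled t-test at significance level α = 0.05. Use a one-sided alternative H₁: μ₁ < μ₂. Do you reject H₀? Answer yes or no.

reject H₀: yes

x̄₁=32.364, s₁=2.378, n₁=11
x̄₂=48.833, s₂=3.834, n₂=12
s_p² = [10·2.378² + 11·3.834²]/21 = 10.3911
SE = √(s_p²·(1/11+1/12)) = 1.3456
t = (32.364−48.833)/1.3456 = -12.2399
df = 21
p-value (one-sided, H₁ less) = 0.00000
At α=0.05: p < α → reject H₀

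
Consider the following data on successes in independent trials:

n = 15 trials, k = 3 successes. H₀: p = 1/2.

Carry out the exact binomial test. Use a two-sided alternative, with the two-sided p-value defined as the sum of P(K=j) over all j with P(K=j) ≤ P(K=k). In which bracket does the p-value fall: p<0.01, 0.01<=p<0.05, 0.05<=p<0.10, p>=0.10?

p-value bracket: 0.01<=p<0.05

Exact binomial: n=15, k=3, p₀=1/2=0.5000
P(X=j) = C(n,j)·p₀^j·(1−p₀)^(n−j); p = Σ P(X=j) over j with P(X=j) ≤ P(X=3)
p-value (two-sided) = 0.03516
→ bracket: 0.01<=p<0.05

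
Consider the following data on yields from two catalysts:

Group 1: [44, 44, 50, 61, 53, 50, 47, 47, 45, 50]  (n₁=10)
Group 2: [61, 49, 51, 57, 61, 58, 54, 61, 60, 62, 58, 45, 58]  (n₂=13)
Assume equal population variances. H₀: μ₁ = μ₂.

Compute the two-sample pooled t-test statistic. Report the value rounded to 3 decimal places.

test statistic = -3.388

x̄₁=49.100, s₁=5.131, n₁=10
x̄₂=56.538, s₂=5.285, n₂=13
s_p² = [9·5.131² + 12·5.285²]/21 = 27.2443
SE = √(s_p²·(1/10+1/13)) = 2.1955
t = (49.100−56.538)/2.1955 = -3.3881
df = 21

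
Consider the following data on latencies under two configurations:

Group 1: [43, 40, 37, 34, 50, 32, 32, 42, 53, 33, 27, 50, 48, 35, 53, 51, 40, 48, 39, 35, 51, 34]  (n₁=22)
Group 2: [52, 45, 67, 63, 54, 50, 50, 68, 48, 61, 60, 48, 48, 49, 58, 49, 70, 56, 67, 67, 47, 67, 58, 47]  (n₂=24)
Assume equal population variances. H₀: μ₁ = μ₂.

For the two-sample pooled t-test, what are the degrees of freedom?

degrees of freedom = 44

df = n₁ + n₂ − 2 = 22 + 24 − 2 = 44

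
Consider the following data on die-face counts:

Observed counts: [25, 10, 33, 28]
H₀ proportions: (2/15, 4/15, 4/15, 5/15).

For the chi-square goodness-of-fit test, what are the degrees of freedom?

degrees of freedom = 3

df = k − 1 = 4 − 1 = 3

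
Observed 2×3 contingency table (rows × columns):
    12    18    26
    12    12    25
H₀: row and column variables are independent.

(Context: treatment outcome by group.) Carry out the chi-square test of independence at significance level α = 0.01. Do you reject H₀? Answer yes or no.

Row totals [56, 49], col totals [24, 30, 51], n=105
χ² = (12−12.80)²/12.80 + (18−16.00)²/16.00 + (26−27.20)²/27.20 + (12−11.20)²/11.20 + (12−14.00)²/14.00 + (25−23.80)²/23.80 = 0.7563
df = 2
p-value (upper-tail) = 0.68513
At α=0.01: p ≥ α → fail to reject H₀

reject H₀: no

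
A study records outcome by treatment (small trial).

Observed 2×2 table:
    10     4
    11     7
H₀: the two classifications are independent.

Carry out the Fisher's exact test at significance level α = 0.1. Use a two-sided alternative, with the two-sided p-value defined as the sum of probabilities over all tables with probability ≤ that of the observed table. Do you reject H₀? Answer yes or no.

Margins: r₁=14, r₂=18, c₁=21, c₂=11, n=32
p_obs = C(14,10)·C(18,11)/C(32,21); sum pmf over tables with pmf ≤ p_obs
p-value (two-sided) = 0.71195
At α=0.1: p ≥ α → fail to reject H₀

reject H₀: no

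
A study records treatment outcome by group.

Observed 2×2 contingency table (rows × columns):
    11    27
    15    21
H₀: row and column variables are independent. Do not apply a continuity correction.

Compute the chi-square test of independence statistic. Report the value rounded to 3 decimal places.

test statistic = 1.312

Row totals [38, 36], col totals [26, 48], n=74
χ² = (11−13.35)²/13.35 + (27−24.65)²/24.65 + (15−12.65)²/12.65 + (21−23.35)²/23.35 = 1.3123
df = 1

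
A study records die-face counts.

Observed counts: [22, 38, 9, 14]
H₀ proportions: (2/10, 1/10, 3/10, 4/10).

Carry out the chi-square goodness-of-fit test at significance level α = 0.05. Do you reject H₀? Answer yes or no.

n = 83; E_i = n·p_i = [16.60, 8.30, 24.90, 33.20]
χ² = (22−16.60)²/16.60 + (38−8.30)²/8.30 + (9−24.90)²/24.90 + (14−33.20)²/33.20 = 129.2892
df = 3
p-value (upper-tail) = 0.00000
At α=0.05: p < α → reject H₀

reject H₀: yes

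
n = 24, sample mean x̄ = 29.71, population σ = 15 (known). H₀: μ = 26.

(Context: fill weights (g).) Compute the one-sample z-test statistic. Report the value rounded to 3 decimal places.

test statistic = 1.212

SE = σ/√n = 15/√24 = 3.0619
z = (x̄−μ₀)/SE = (29.71−26)/3.0619 = 1.2117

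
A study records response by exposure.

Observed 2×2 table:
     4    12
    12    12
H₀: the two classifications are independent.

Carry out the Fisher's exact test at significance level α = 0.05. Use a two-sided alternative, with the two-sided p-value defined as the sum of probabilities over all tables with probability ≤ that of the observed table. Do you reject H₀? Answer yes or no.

Margins: r₁=16, r₂=24, c₁=16, c₂=24, n=40
p_obs = C(16,4)·C(24,12)/C(40,16); sum pmf over tables with pmf ≤ p_obs
p-value (two-sided) = 0.18806
At α=0.05: p ≥ α → fail to reject H₀

reject H₀: no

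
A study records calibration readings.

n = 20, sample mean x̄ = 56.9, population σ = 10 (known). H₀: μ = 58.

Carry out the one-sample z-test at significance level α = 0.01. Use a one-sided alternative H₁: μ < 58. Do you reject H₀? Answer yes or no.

reject H₀: no

SE = σ/√n = 10/√20 = 2.2361
z = (x̄−μ₀)/SE = (56.9−58)/2.2361 = -0.4919
p-value (one-sided, H₁ less) = 0.31138
At α=0.01: p ≥ α → fail to reject H₀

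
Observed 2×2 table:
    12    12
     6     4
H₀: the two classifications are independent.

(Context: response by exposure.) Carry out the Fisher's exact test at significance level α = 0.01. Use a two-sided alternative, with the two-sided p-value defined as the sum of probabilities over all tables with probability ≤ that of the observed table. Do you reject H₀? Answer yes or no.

reject H₀: no

Margins: r₁=24, r₂=10, c₁=18, c₂=16, n=34
p_obs = C(24,12)·C(10,6)/C(34,18); sum pmf over tables with pmf ≤ p_obs
p-value (two-sided) = 0.71459
At α=0.01: p ≥ α → fail to reject H₀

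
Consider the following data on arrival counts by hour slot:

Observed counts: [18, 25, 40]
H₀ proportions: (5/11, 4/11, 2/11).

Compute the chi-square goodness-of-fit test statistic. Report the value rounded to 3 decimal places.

n = 83; E_i = n·p_i = [37.73, 30.18, 15.09]
χ² = (18−37.73)²/37.73 + (25−30.18)²/30.18 + (40−15.09)²/15.09 = 52.3199
df = 2

test statistic = 52.320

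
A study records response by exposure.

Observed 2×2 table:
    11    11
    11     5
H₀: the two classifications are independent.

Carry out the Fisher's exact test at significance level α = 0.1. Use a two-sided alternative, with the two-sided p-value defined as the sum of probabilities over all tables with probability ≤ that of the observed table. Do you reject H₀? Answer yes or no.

Margins: r₁=22, r₂=16, c₁=22, c₂=16, n=38
p_obs = C(22,11)·C(16,11)/C(38,22); sum pmf over tables with pmf ≤ p_obs
p-value (two-sided) = 0.32625
At α=0.1: p ≥ α → fail to reject H₀

reject H₀: no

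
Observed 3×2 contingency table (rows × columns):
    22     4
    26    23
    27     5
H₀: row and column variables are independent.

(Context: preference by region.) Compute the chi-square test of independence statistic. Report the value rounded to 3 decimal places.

test statistic = 12.510

Row totals [26, 49, 32], col totals [75, 32], n=107
χ² = (22−18.22)²/18.22 + (4−7.78)²/7.78 + (26−34.35)²/34.35 + (23−14.65)²/14.65 + (27−22.43)²/22.43 + (5−9.57)²/9.57 = 12.5102
df = 2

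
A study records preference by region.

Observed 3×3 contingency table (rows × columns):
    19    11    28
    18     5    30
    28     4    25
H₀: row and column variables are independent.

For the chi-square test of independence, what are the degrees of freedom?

degrees of freedom = 4

df = (r−1)(c−1) = (3−1)·(3−1) = 4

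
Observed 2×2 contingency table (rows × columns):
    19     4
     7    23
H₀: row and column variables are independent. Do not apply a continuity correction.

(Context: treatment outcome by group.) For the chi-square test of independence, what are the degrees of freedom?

df = (r−1)(c−1) = (2−1)·(2−1) = 1

degrees of freedom = 1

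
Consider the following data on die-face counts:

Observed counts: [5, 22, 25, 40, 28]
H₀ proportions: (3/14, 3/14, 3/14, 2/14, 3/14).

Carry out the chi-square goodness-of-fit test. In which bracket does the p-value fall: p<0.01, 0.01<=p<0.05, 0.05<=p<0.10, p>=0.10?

p-value bracket: p<0.01

n = 120; E_i = n·p_i = [25.71, 25.71, 25.71, 17.14, 25.71]
χ² = (5−25.71)²/25.71 + (22−25.71)²/25.71 + (25−25.71)²/25.71 + (40−17.14)²/17.14 + (28−25.71)²/25.71 = 47.9222
df = 4
p-value (upper-tail) = 0.00000
→ bracket: p<0.01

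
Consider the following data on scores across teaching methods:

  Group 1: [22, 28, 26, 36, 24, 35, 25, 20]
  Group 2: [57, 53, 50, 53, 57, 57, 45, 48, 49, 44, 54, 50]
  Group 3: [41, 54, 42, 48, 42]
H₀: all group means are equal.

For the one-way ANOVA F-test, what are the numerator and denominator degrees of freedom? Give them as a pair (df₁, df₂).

degrees of freedom = [2, 22]

k = 3 groups, N = 25 total
df = (k−1, N−k) = (3−1, 25−3) = (2, 22)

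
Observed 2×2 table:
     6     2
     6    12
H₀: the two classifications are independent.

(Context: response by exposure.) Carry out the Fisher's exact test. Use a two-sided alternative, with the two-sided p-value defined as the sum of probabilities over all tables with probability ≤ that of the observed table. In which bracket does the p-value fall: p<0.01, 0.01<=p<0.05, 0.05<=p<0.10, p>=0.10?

Margins: r₁=8, r₂=18, c₁=12, c₂=14, n=26
p_obs = C(8,6)·C(18,6)/C(26,12); sum pmf over tables with pmf ≤ p_obs
p-value (two-sided) = 0.08952
→ bracket: 0.05<=p<0.10

p-value bracket: 0.05<=p<0.10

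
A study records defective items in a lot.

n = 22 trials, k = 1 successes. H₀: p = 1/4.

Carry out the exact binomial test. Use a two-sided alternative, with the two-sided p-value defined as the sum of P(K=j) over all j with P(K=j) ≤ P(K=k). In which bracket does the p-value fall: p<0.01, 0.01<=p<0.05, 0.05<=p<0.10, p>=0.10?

p-value bracket: 0.01<=p<0.05

Exact binomial: n=22, k=1, p₀=1/4=0.2500
P(X=j) = C(n,j)·p₀^j·(1−p₀)^(n−j); p = Σ P(X=j) over j with P(X=j) ≤ P(X=1)
p-value (two-sided) = 0.02484
→ bracket: 0.01<=p<0.05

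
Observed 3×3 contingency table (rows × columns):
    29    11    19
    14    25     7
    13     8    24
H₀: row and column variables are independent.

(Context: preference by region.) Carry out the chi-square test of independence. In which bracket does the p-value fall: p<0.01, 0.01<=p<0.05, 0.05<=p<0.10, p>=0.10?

p-value bracket: p<0.01

Row totals [59, 46, 45], col totals [56, 44, 50], n=150
χ² = (29−22.03)²/22.03 + (11−17.31)²/17.31 + (19−19.67)²/19.67 + (14−17.17)²/17.17 + (25−13.49)²/13.49 + (7−15.33)²/15.33 + (13−16.80)²/16.80 + (8−13.20)²/13.20 + (24−15.00)²/15.00 = 27.7643
df = 4
p-value (upper-tail) = 0.00001
→ bracket: p<0.01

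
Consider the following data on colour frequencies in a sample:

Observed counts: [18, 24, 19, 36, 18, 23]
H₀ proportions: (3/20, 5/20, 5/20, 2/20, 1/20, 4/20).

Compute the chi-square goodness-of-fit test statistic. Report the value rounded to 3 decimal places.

n = 138; E_i = n·p_i = [20.70, 34.50, 34.50, 13.80, 6.90, 27.60]
χ² = (18−20.70)²/20.70 + (24−34.50)²/34.50 + (19−34.50)²/34.50 + (36−13.80)²/13.80 + (18−6.90)²/6.90 + (23−27.60)²/27.60 = 64.8478
df = 5

test statistic = 64.848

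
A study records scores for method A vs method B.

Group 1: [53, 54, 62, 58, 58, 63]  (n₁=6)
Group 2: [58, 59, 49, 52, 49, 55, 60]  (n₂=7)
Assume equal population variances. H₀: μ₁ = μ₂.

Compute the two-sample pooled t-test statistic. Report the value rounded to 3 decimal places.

x̄₁=58.000, s₁=4.050, n₁=6
x̄₂=54.571, s₂=4.650, n₂=7
s_p² = [5·4.050² + 6·4.650²]/11 = 19.2468
SE = √(s_p²·(1/6+1/7)) = 2.4408
t = (58.000−54.571)/2.4408 = 1.4047
df = 11

test statistic = 1.405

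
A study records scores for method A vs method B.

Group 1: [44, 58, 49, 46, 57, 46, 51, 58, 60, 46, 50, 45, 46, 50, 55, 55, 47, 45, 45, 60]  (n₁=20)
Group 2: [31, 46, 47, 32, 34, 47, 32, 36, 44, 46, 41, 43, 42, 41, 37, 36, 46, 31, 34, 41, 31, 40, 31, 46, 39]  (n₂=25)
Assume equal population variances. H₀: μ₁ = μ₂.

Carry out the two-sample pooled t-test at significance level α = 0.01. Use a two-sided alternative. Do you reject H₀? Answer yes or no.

x̄₁=50.650, s₁=5.641, n₁=20
x̄₂=38.960, s₂=5.820, n₂=25
s_p² = [19·5.641² + 24·5.820²]/43 = 32.9653
SE = √(s_p²·(1/20+1/25)) = 1.7225
t = (50.650−38.960)/1.7225 = 6.7868
df = 43
p-value (two-sided) = 0.00000
At α=0.01: p < α → reject H₀

reject H₀: yes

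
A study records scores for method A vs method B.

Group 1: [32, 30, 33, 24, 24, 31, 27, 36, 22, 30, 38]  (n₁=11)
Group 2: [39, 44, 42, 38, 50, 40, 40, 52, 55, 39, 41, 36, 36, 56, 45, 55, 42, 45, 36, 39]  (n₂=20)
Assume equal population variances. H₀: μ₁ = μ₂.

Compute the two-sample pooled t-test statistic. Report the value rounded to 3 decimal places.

test statistic = -5.976

x̄₁=29.727, s₁=5.081, n₁=11
x̄₂=43.500, s₂=6.629, n₂=20
s_p² = [10·5.081² + 19·6.629²]/29 = 37.6959
SE = √(s_p²·(1/11+1/20)) = 2.3047
t = (29.727−43.500)/2.3047 = -5.9759
df = 29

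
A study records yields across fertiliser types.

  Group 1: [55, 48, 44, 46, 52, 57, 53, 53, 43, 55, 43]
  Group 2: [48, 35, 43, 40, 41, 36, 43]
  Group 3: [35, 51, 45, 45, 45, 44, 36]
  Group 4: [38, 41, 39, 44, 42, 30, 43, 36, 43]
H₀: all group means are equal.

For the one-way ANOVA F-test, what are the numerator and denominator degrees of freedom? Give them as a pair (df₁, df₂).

k = 4 groups, N = 34 total
df = (k−1, N−k) = (4−1, 34−4) = (3, 30)

degrees of freedom = [3, 30]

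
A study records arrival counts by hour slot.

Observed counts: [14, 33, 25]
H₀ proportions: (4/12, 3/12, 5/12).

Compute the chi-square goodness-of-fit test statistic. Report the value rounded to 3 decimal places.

n = 72; E_i = n·p_i = [24.00, 18.00, 30.00]
χ² = (14−24.00)²/24.00 + (33−18.00)²/18.00 + (25−30.00)²/30.00 = 17.5000
df = 2

test statistic = 17.500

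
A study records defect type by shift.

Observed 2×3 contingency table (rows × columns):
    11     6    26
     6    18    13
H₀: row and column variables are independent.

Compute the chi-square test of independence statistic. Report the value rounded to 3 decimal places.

Row totals [43, 37], col totals [17, 24, 39], n=80
χ² = (11−9.14)²/9.14 + (6−12.90)²/12.90 + (26−20.96)²/20.96 + (6−7.86)²/7.86 + (18−11.10)²/11.10 + (13−18.04)²/18.04 = 11.4181
df = 2

test statistic = 11.418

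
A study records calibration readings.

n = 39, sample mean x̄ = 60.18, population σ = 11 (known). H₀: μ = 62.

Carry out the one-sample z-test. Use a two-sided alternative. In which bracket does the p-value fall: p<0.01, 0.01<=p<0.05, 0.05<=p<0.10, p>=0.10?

SE = σ/√n = 11/√39 = 1.7614
z = (x̄−μ₀)/SE = (60.18−62)/1.7614 = -1.0333
p-value (two-sided) = 0.30148
→ bracket: p>=0.10

p-value bracket: p>=0.10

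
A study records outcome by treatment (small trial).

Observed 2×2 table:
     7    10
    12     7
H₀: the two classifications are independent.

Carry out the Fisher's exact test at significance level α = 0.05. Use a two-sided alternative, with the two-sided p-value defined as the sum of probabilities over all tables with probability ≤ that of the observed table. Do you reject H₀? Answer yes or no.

reject H₀: no

Margins: r₁=17, r₂=19, c₁=19, c₂=17, n=36
p_obs = C(17,7)·C(19,12)/C(36,19); sum pmf over tables with pmf ≤ p_obs
p-value (two-sided) = 0.31612
At α=0.05: p ≥ α → fail to reject H₀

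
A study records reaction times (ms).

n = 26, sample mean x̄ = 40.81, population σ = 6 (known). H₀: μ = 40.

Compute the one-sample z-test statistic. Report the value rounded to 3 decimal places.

SE = σ/√n = 6/√26 = 1.1767
z = (x̄−μ₀)/SE = (40.81−40)/1.1767 = 0.6884

test statistic = 0.688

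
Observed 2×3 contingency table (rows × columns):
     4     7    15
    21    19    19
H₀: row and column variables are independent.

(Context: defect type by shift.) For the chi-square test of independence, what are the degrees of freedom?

df = (r−1)(c−1) = (2−1)·(3−1) = 2

degrees of freedom = 2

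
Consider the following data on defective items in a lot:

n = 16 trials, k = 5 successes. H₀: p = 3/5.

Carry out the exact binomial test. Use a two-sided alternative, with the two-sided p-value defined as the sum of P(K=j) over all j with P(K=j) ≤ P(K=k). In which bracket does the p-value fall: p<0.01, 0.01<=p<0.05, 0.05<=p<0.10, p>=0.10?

p-value bracket: 0.01<=p<0.05

Exact binomial: n=16, k=5, p₀=3/5=0.6000
P(X=j) = C(n,j)·p₀^j·(1−p₀)^(n−j); p = Σ P(X=j) over j with P(X=j) ≤ P(X=5)
p-value (two-sided) = 0.02243
→ bracket: 0.01<=p<0.05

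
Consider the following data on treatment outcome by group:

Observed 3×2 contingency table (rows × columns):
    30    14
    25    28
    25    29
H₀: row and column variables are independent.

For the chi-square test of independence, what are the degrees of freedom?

degrees of freedom = 2

df = (r−1)(c−1) = (3−1)·(2−1) = 2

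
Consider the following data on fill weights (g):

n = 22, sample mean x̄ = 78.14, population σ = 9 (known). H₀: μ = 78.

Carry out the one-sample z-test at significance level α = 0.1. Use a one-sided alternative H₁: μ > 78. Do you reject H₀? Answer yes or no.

SE = σ/√n = 9/√22 = 1.9188
z = (x̄−μ₀)/SE = (78.14−78)/1.9188 = 0.0730
p-value (one-sided, H₁ greater) = 0.47092
At α=0.1: p ≥ α → fail to reject H₀

reject H₀: no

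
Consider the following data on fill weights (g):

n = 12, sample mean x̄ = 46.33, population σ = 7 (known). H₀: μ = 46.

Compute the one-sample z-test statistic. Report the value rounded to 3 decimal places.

SE = σ/√n = 7/√12 = 2.0207
z = (x̄−μ₀)/SE = (46.33−46)/2.0207 = 0.1633

test statistic = 0.163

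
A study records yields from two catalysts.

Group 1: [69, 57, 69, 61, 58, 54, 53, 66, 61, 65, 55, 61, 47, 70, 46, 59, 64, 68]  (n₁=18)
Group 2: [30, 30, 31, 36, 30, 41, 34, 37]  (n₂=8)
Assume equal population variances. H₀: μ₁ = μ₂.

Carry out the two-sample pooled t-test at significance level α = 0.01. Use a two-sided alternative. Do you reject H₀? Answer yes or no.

reject H₀: yes

x̄₁=60.167, s₁=7.254, n₁=18
x̄₂=33.625, s₂=4.104, n₂=8
s_p² = [17·7.254² + 7·4.104²]/24 = 42.1823
SE = √(s_p²·(1/18+1/8)) = 2.7598
t = (60.167−33.625)/2.7598 = 9.6174
df = 24
p-value (two-sided) = 0.00000
At α=0.01: p < α → reject H₀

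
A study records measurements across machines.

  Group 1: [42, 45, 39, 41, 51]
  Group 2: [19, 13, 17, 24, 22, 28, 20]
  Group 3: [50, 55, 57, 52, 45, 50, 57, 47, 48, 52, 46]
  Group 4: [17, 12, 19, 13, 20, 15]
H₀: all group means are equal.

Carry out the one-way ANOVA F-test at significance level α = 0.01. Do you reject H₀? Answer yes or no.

reject H₀: yes

Group means [43.60, 20.43, 50.82, 16.00], grand mean 35.034
SSB = Σnᵢ(x̄ᵢ−x̄)² = 6774.415; SSW = ΣΣ(x−x̄ᵢ)² = 458.551
MSB = 6774.415/3 = 2258.1383; MSW = 458.551/25 = 18.3420
F = MSB/MSW = 123.1128
df = (3, 25)
p-value (upper-tail) = 0.00000
At α=0.01: p < α → reject H₀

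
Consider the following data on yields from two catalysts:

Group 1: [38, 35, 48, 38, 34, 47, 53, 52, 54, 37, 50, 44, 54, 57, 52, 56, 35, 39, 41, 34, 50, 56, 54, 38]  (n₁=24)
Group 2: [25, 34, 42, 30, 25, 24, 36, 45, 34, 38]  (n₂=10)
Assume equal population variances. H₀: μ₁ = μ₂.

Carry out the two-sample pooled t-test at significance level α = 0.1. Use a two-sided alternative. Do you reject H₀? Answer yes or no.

x̄₁=45.667, s₁=8.207, n₁=24
x̄₂=33.300, s₂=7.288, n₂=10
s_p² = [23·8.207² + 9·7.288²]/32 = 63.3573
SE = √(s_p²·(1/24+1/10)) = 2.9959
t = (45.667−33.300)/2.9959 = 4.1278
df = 32
p-value (two-sided) = 0.00024
At α=0.1: p < α → reject H₀

reject H₀: yes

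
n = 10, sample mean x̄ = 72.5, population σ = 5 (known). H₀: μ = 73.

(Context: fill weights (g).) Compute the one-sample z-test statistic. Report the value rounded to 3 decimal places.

test statistic = -0.316

SE = σ/√n = 5/√10 = 1.5811
z = (x̄−μ₀)/SE = (72.5−73)/1.5811 = -0.3162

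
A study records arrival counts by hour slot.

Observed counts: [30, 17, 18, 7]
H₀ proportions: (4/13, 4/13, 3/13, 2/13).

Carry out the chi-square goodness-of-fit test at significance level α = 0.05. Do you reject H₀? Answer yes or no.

n = 72; E_i = n·p_i = [22.15, 22.15, 16.62, 11.08]
χ² = (30−22.15)²/22.15 + (17−22.15)²/22.15 + (18−16.62)²/16.62 + (7−11.08)²/11.08 = 5.5938
df = 3
p-value (upper-tail) = 0.13314
At α=0.05: p ≥ α → fail to reject H₀

reject H₀: no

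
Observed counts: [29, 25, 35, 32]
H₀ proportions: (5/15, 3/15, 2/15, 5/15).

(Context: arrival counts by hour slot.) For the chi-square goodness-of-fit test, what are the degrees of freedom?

degrees of freedom = 3

df = k − 1 = 4 − 1 = 3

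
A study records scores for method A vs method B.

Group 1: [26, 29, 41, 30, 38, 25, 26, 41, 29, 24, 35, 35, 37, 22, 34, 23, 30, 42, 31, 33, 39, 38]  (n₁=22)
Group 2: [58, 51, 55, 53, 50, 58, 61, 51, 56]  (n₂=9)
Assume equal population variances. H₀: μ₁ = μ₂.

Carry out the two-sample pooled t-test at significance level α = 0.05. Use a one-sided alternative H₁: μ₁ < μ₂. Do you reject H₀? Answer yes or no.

reject H₀: yes

x̄₁=32.182, s₁=6.261, n₁=22
x̄₂=54.778, s₂=3.801, n₂=9
s_p² = [21·6.261² + 8·3.801²]/29 = 32.3734
SE = √(s_p²·(1/22+1/9)) = 2.2513
t = (32.182−54.778)/2.2513 = -10.0366
df = 29
p-value (one-sided, H₁ less) = 0.00000
At α=0.05: p < α → reject H₀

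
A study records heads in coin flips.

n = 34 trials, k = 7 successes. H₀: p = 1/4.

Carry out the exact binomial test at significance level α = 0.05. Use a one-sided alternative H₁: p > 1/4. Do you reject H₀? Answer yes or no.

Exact binomial: n=34, k=7, p₀=1/4=0.2500
P(X≥7) from Σ C(n,i)·p₀^i·(1−p₀)^(n−i)
p-value (one-sided, H₁ greater) = 0.78196
At α=0.05: p ≥ α → fail to reject H₀

reject H₀: no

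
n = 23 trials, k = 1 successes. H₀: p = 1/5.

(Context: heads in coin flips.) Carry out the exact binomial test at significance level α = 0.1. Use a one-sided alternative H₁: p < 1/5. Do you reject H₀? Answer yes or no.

Exact binomial: n=23, k=1, p₀=1/5=0.2000
P(X≤1) from Σ C(n,i)·p₀^i·(1−p₀)^(n−i)
p-value (one-sided, H₁ less) = 0.03984
At α=0.1: p < α → reject H₀

reject H₀: yes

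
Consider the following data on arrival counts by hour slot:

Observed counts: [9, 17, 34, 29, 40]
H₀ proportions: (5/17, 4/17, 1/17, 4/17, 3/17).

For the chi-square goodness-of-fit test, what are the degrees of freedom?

degrees of freedom = 4

df = k − 1 = 5 − 1 = 4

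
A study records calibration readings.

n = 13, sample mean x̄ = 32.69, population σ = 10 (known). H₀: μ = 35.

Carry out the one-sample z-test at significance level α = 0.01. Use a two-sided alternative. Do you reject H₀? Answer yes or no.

SE = σ/√n = 10/√13 = 2.7735
z = (x̄−μ₀)/SE = (32.69−35)/2.7735 = -0.8329
p-value (two-sided) = 0.40491
At α=0.01: p ≥ α → fail to reject H₀

reject H₀: no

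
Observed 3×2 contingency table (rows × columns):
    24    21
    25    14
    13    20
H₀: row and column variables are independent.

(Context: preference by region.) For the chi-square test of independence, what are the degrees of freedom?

df = (r−1)(c−1) = (3−1)·(2−1) = 2

degrees of freedom = 2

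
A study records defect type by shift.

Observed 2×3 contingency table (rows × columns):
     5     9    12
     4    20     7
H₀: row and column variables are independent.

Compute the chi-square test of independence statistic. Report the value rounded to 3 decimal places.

Row totals [26, 31], col totals [9, 29, 19], n=57
χ² = (5−4.11)²/4.11 + (9−13.23)²/13.23 + (12−8.67)²/8.67 + (4−4.89)²/4.89 + (20−15.77)²/15.77 + (7−10.33)²/10.33 = 5.2007
df = 2

test statistic = 5.201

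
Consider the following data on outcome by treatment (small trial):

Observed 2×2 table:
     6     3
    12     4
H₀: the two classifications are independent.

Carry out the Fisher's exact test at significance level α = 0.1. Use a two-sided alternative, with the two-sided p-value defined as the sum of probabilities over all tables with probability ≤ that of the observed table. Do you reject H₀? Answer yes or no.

reject H₀: no

Margins: r₁=9, r₂=16, c₁=18, c₂=7, n=25
p_obs = C(9,6)·C(16,12)/C(25,18); sum pmf over tables with pmf ≤ p_obs
p-value (two-sided) = 0.67288
At α=0.1: p ≥ α → fail to reject H₀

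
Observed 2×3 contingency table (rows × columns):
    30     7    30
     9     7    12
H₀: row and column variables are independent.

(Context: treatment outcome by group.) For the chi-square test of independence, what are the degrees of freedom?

degrees of freedom = 2

df = (r−1)(c−1) = (2−1)·(3−1) = 2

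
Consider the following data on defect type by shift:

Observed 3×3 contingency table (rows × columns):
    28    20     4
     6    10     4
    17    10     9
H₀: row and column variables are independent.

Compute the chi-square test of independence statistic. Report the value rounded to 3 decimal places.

test statistic = 7.840

Row totals [52, 20, 36], col totals [51, 40, 17], n=108
χ² = (28−24.56)²/24.56 + (20−19.26)²/19.26 + (4−8.19)²/8.19 + (6−9.44)²/9.44 + (10−7.41)²/7.41 + (4−3.15)²/3.15 + (17−17.00)²/17.00 + (10−13.33)²/13.33 + (9−5.67)²/5.67 = 7.8398
df = 4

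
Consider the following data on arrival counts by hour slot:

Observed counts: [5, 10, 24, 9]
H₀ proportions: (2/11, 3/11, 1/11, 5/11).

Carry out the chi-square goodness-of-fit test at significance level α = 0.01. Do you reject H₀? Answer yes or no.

n = 48; E_i = n·p_i = [8.73, 13.09, 4.36, 21.82]
χ² = (5−8.73)²/8.73 + (10−13.09)²/13.09 + (24−4.36)²/4.36 + (9−21.82)²/21.82 = 98.2160
df = 3
p-value (upper-tail) = 0.00000
At α=0.01: p < α → reject H₀

reject H₀: yes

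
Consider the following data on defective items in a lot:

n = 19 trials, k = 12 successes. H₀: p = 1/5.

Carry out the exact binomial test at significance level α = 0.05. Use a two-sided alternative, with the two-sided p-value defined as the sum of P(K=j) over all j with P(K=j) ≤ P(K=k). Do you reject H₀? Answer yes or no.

reject H₀: yes

Exact binomial: n=19, k=12, p₀=1/5=0.2000
P(X=j) = C(n,j)·p₀^j·(1−p₀)^(n−j); p = Σ P(X=j) over j with P(X=j) ≤ P(X=12)
p-value (two-sided) = 0.00005
At α=0.05: p < α → reject H₀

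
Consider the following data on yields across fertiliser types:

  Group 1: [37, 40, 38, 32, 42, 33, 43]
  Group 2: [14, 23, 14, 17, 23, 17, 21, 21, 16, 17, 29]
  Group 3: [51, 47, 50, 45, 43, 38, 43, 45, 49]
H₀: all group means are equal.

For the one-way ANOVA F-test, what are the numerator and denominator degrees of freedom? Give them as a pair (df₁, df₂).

degrees of freedom = [2, 24]

k = 3 groups, N = 27 total
df = (k−1, N−k) = (3−1, 27−3) = (2, 24)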